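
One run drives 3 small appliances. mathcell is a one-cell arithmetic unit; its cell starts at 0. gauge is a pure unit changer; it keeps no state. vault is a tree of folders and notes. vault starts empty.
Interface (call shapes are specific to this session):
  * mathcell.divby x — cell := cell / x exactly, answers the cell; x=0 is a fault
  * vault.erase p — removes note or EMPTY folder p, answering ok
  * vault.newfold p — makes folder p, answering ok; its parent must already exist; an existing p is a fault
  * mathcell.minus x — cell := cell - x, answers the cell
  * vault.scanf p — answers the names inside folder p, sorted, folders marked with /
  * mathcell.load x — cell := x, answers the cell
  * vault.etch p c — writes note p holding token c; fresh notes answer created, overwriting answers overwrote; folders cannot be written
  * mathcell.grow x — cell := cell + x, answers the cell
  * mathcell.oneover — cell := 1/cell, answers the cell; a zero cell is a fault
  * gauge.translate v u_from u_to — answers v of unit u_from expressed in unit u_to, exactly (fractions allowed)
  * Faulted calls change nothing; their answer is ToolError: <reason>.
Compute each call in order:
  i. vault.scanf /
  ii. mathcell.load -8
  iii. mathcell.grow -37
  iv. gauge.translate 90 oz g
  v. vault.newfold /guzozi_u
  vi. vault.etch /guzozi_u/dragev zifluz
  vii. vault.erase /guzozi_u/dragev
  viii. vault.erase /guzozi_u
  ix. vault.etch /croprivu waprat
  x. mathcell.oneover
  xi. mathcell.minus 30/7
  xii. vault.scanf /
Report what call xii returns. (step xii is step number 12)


Step: vault.scanf[p: /]
Result: []
Step: mathcell.load[x: -8]
Result: -8
Step: mathcell.grow[x: -37]
Result: -45
Step: gauge.translate[v: 90; u_from: oz; u_to: g]
Result: 408233133/160000
Step: vault.newfold[p: /guzozi_u]
Result: ok
Step: vault.etch[p: /guzozi_u/dragev; c: zifluz]
Result: created
Step: vault.erase[p: /guzozi_u/dragev]
Result: ok
Step: vault.erase[p: /guzozi_u]
Result: ok
Step: vault.etch[p: /croprivu; c: waprat]
Result: created
Step: mathcell.oneover[]
Result: -1/45
Step: mathcell.minus[x: 30/7]
Result: -1357/315
Step: vault.scanf[p: /]
Result: [croprivu]

Answer: [croprivu]


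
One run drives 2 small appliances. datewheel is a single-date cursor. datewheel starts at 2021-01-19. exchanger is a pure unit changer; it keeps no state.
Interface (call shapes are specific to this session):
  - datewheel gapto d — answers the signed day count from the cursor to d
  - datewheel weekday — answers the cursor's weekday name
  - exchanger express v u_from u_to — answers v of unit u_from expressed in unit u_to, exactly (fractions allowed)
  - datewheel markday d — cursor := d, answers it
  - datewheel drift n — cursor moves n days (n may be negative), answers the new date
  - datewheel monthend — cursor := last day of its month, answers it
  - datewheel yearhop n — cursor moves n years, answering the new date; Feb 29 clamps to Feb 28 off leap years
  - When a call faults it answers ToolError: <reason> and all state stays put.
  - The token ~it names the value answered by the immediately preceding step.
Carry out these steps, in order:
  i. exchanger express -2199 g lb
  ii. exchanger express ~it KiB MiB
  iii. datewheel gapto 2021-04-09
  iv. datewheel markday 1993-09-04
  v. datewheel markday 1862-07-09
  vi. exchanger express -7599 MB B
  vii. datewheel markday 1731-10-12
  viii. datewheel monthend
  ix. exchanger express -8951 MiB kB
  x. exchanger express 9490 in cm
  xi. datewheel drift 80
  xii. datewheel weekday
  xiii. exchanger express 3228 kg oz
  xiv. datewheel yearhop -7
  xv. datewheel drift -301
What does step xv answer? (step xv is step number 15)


Calling exchanger express passing -2199, g, lb: -219900000/45359237.
I run exchanger express passing ~it, KiB, MiB, and get -6871875/1451495584.
Calling datewheel gapto passing 2021-04-09, and get 80.
I run datewheel markday passing 1993-09-04, yielding 1993-09-04.
I invoke datewheel markday passing 1862-07-09: 1862-07-09.
I invoke exchanger express passing -7599, MB, B, which returns -7599000000.
Using datewheel markday passing 1731-10-12, and get 1731-10-12.
Now I run datewheel monthend, yielding 1731-10-31.
Then exchanger express passing -8951, MiB, kB: -1173225472/125.
I invoke exchanger express passing 9490, in, cm, — result: 120523/5.
Then datewheel drift passing 80, which returns 1732-01-19.
Then datewheel weekday(), — result: Saturday.
Using exchanger express passing 3228, kg, oz, yielding 5164800000000/45359237.
I try datewheel yearhop passing -7, and observe 1725-01-19.
I try datewheel drift passing -301, and observe 1724-03-24.

Answer: 1724-03-24


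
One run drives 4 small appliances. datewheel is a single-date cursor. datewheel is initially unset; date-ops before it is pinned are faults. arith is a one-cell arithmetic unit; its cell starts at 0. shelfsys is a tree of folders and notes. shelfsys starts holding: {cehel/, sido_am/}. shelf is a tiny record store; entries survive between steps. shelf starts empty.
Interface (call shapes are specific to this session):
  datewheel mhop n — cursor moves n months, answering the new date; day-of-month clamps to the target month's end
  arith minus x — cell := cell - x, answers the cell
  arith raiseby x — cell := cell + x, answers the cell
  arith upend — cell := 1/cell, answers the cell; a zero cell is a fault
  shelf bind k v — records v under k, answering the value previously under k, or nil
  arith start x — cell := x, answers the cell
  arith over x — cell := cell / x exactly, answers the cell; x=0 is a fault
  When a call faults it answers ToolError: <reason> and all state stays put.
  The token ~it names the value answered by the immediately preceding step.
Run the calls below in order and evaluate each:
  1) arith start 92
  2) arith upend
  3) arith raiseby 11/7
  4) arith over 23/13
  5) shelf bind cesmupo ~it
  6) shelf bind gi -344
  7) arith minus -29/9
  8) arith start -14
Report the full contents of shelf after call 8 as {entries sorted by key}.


Answer: {cesmupo=13247/14812, gi=-344}

Derivation:
[in] arith start x=92
= 92
[in] arith upend
= 1/92
[in] arith raiseby x=11/7
= 1019/644
[in] arith over x=23/13
= 13247/14812
[in] shelf bind k=cesmupo v=~it
= nil
[in] shelf bind k=gi v=-344
= nil
[in] arith minus x=-29/9
= 548771/133308
[in] arith start x=-14
= -14


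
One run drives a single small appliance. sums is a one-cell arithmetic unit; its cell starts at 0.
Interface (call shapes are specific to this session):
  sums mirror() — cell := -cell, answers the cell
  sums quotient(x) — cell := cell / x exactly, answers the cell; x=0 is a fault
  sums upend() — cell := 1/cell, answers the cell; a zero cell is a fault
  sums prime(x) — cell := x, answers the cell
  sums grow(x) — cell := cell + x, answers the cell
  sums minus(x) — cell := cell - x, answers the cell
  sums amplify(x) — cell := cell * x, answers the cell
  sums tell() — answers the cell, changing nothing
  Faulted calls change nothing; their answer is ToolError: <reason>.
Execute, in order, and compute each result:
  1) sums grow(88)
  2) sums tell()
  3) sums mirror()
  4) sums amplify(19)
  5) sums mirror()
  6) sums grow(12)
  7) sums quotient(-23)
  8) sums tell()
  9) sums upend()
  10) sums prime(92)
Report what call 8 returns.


Step: sums grow[88]
Result: 88
Step: sums tell[]
Result: 88
Step: sums mirror[]
Result: -88
Step: sums amplify[19]
Result: -1672
Step: sums mirror[]
Result: 1672
Step: sums grow[12]
Result: 1684
Step: sums quotient[-23]
Result: -1684/23
Step: sums tell[]
Result: -1684/23
Step: sums upend[]
Result: -23/1684
Step: sums prime[92]
Result: 92

Answer: -1684/23


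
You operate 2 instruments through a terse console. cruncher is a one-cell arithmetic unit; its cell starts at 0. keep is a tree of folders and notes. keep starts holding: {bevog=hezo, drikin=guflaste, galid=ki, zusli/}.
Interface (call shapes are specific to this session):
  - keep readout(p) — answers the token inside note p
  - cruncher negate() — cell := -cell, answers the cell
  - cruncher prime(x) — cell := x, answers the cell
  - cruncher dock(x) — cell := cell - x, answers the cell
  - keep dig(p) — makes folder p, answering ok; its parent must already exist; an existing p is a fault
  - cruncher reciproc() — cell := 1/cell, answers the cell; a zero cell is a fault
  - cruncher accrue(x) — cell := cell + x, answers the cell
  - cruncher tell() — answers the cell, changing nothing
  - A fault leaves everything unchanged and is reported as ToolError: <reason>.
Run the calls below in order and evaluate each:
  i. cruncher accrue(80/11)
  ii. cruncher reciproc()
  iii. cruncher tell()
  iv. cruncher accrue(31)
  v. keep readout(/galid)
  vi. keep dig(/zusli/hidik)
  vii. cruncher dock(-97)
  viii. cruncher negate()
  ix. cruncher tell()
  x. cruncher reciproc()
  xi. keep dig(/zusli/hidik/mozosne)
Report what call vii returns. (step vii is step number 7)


% 1. cruncher accrue(x→80/11) => 80/11
% 2. cruncher reciproc() => 11/80
% 3. cruncher tell() => 11/80
% 4. cruncher accrue(x→31) => 2491/80
% 5. keep readout(p→/galid) => ki
% 6. keep dig(p→/zusli/hidik) => ok
% 7. cruncher dock(x→-97) => 10251/80
% 8. cruncher negate() => -10251/80
% 9. cruncher tell() => -10251/80
% 10. cruncher reciproc() => -80/10251
% 11. keep dig(p→/zusli/hidik/mozosne) => ok

Answer: 10251/80


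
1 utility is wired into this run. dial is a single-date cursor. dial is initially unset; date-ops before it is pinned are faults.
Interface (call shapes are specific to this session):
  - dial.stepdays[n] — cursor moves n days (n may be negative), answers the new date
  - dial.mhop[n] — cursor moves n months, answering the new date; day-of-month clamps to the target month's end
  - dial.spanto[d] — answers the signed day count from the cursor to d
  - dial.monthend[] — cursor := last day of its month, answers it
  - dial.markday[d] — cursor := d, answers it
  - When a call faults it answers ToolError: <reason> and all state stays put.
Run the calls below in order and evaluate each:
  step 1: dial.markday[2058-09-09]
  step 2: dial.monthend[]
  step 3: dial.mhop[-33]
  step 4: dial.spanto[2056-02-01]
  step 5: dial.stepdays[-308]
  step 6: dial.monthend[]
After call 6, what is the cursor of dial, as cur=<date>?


CALL markday[d=2058-09-09]
RET  2058-09-09
CALL monthend[]
RET  2058-09-30
CALL mhop[n=-33]
RET  2055-12-30
CALL spanto[d=2056-02-01]
RET  33
CALL stepdays[n=-308]
RET  2055-02-25
CALL monthend[]
RET  2055-02-28

Answer: cur=2055-02-28


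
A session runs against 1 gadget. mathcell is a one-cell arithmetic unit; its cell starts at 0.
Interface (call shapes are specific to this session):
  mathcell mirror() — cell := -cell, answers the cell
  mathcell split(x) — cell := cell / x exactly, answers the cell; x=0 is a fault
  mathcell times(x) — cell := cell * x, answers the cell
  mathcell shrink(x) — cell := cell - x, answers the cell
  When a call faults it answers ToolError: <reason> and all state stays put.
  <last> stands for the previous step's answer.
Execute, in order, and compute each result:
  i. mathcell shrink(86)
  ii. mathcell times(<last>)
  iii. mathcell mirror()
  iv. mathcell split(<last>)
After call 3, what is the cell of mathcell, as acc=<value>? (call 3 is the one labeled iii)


Answer: acc=-7396

Derivation:
% mathcell shrink x='86'
  -86
% mathcell times x='<last>'
  7396
% mathcell mirror
  -7396
% mathcell split x='<last>'
  1


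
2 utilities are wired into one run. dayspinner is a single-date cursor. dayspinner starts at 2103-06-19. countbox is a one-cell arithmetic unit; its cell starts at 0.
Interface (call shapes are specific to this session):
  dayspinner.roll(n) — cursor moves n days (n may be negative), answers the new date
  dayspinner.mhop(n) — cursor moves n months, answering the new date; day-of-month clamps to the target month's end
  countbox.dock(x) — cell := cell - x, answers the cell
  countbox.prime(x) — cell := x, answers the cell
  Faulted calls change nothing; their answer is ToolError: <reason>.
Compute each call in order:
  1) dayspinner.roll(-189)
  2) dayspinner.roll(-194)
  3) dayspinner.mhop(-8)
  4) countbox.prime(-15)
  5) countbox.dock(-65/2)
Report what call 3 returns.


>> dayspinner.roll(n=-189)
<< 2102-12-12
>> dayspinner.roll(n=-194)
<< 2102-06-01
>> dayspinner.mhop(n=-8)
<< 2101-10-01
>> countbox.prime(x=-15)
<< -15
>> countbox.dock(x=-65/2)
<< 35/2

Answer: 2101-10-01


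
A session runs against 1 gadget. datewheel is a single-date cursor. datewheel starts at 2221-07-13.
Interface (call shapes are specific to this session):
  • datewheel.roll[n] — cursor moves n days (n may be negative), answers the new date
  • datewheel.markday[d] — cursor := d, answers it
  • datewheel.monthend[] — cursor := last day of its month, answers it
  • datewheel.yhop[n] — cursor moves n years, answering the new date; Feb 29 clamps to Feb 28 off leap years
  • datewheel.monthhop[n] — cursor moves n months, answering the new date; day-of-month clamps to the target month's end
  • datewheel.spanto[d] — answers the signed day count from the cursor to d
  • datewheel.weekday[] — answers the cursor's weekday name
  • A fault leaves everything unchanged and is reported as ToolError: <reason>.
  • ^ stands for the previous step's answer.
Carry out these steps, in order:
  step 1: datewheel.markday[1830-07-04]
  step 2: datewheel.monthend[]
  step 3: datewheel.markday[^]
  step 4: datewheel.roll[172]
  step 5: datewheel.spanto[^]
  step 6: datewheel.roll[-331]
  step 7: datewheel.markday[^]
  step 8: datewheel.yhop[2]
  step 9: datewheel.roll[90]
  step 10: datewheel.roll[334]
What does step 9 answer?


Answer: 1832-05-22

Derivation:
==> datewheel.markday(1830-07-04)
<== 1830-07-04
==> datewheel.monthend()
<== 1830-07-31
==> datewheel.markday(^)
<== 1830-07-31
==> datewheel.roll(172)
<== 1831-01-19
==> datewheel.spanto(^)
<== 0
==> datewheel.roll(-331)
<== 1830-02-22
==> datewheel.markday(^)
<== 1830-02-22
==> datewheel.yhop(2)
<== 1832-02-22
==> datewheel.roll(90)
<== 1832-05-22
==> datewheel.roll(334)
<== 1833-04-21


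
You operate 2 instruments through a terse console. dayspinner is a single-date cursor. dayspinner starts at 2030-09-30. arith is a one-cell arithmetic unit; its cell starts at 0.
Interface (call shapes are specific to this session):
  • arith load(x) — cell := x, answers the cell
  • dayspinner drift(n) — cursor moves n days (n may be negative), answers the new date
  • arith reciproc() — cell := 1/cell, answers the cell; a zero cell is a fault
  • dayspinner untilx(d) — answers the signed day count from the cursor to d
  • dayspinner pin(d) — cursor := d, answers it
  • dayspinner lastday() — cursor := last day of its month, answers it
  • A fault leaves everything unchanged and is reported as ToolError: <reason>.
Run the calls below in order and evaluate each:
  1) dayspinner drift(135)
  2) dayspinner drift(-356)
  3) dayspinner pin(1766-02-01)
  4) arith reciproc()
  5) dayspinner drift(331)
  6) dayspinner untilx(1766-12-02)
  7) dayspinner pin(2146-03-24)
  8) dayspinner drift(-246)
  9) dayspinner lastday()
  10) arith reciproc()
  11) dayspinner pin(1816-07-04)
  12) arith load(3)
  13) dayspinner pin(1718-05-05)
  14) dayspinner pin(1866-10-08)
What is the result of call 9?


Answer: 2145-07-31

Derivation:
→ dayspinner drift(135)
← 2031-02-12
→ dayspinner drift(-356)
← 2030-02-21
→ dayspinner pin(1766-02-01)
← 1766-02-01
→ arith reciproc()
← ToolError: reciprocal of zero
→ dayspinner drift(331)
← 1766-12-29
→ dayspinner untilx(1766-12-02)
← -27
→ dayspinner pin(2146-03-24)
← 2146-03-24
→ dayspinner drift(-246)
← 2145-07-21
→ dayspinner lastday()
← 2145-07-31
→ arith reciproc()
← ToolError: reciprocal of zero
→ dayspinner pin(1816-07-04)
← 1816-07-04
→ arith load(3)
← 3
→ dayspinner pin(1718-05-05)
← 1718-05-05
→ dayspinner pin(1866-10-08)
← 1866-10-08


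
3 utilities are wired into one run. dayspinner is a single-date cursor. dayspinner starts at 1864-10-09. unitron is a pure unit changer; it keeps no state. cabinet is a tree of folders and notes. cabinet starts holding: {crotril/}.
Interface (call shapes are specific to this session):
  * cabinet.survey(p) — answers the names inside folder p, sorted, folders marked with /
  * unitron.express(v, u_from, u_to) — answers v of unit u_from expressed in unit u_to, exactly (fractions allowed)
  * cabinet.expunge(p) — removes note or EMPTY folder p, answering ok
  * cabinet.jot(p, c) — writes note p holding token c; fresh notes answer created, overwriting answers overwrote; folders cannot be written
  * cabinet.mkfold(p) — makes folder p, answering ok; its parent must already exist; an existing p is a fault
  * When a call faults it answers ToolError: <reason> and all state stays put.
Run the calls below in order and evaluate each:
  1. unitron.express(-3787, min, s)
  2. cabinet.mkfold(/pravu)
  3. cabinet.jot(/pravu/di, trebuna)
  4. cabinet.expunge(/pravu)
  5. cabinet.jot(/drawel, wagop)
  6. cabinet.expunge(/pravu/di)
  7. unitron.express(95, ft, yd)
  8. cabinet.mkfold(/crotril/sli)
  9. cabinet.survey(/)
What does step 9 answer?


Answer: [crotril/, drawel, pravu/]

Derivation:
$ unitron.express v='-3787' u_from='min' u_to='s'
[out] -227220
$ cabinet.mkfold p='/pravu'
[out] ok
$ cabinet.jot p='/pravu/di' c='trebuna'
[out] created
$ cabinet.expunge p='/pravu'
[out] ToolError: not empty
$ cabinet.jot p='/drawel' c='wagop'
[out] created
$ cabinet.expunge p='/pravu/di'
[out] ok
$ unitron.express v='95' u_from='ft' u_to='yd'
[out] 95/3
$ cabinet.mkfold p='/crotril/sli'
[out] ok
$ cabinet.survey p='/'
[out] [crotril/, drawel, pravu/]


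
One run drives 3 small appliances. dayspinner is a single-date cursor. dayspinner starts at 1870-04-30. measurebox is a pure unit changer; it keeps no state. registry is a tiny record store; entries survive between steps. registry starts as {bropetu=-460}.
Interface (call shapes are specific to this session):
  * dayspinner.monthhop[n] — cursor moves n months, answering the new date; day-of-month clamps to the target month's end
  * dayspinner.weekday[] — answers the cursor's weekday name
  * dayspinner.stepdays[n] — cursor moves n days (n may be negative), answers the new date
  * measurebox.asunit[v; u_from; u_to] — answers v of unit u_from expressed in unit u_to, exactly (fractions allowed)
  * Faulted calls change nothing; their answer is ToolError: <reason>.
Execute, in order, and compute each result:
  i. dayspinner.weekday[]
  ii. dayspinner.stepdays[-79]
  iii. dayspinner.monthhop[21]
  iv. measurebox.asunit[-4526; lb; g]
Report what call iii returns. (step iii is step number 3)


Answer: 1871-11-10

Derivation:
I run dayspinner.weekday, yielding Saturday.
I call dayspinner.stepdays using n='-79', yielding 1870-02-10.
Invoking dayspinner.monthhop using n='21', giving 1871-11-10.
I call measurebox.asunit using v='-4526', u_from='lb', u_to='g', giving -102647953331/50000.


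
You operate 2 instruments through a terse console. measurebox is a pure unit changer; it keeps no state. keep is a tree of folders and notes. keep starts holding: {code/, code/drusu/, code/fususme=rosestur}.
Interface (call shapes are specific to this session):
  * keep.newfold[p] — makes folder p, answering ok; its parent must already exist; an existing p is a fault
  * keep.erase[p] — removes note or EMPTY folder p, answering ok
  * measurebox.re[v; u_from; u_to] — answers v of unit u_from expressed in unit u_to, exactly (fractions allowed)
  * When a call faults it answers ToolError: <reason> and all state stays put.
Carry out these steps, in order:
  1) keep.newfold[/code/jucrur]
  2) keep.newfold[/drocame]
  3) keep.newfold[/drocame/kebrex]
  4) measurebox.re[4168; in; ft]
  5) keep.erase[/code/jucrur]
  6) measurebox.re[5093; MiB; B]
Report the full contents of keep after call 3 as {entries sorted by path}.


Answer: {code/, code/drusu/, code/fususme=rosestur, code/jucrur/, drocame/, drocame/kebrex/}

Derivation:
→ newfold(p→/code/jucrur)
← ok
→ newfold(p→/drocame)
← ok
→ newfold(p→/drocame/kebrex)
← ok
→ re(v→4168, u_from→in, u_to→ft)
← 1042/3
→ erase(p→/code/jucrur)
← ok
→ re(v→5093, u_from→MiB, u_to→B)
← 5340397568


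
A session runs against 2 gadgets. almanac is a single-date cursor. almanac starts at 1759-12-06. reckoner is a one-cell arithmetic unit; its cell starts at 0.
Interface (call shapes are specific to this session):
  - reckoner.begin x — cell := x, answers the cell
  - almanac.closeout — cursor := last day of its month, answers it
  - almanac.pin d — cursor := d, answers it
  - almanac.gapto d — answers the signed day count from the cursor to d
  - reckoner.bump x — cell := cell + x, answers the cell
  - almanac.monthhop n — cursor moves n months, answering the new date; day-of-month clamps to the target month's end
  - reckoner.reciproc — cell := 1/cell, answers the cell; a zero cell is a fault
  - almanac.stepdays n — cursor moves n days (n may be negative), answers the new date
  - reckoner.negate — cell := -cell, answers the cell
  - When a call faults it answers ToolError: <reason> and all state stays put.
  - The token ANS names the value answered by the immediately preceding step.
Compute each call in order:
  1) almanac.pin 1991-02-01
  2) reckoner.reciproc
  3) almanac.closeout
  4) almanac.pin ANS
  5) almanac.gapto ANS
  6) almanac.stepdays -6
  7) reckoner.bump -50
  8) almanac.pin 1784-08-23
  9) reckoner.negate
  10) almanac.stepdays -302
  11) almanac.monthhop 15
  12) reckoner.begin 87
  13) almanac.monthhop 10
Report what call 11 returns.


Answer: 1785-01-26

Derivation:
> almanac.pin d: 1991-02-01
  1991-02-01
> reckoner.reciproc
  ToolError: reciprocal of zero
> almanac.closeout
  1991-02-28
> almanac.pin d: ANS
  1991-02-28
> almanac.gapto d: ANS
  0
> almanac.stepdays n: -6
  1991-02-22
> reckoner.bump x: -50
  -50
> almanac.pin d: 1784-08-23
  1784-08-23
> reckoner.negate
  50
> almanac.stepdays n: -302
  1783-10-26
> almanac.monthhop n: 15
  1785-01-26
> reckoner.begin x: 87
  87
> almanac.monthhop n: 10
  1785-11-26


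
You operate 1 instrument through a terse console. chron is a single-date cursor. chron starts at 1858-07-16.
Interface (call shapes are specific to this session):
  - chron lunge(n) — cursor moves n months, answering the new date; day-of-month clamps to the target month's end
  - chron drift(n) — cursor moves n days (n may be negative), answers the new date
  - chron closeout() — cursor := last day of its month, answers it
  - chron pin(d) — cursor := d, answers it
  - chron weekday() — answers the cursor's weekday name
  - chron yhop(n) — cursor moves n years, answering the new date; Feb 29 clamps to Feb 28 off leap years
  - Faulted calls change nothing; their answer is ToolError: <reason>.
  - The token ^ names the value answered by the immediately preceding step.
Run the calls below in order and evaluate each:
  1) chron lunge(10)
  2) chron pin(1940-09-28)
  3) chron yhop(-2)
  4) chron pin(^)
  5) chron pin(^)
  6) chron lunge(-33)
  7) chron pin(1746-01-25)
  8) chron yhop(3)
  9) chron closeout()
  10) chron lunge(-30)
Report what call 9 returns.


>>> chron lunge n=10
= 1859-05-16
>>> chron pin d=1940-09-28
= 1940-09-28
>>> chron yhop n=-2
= 1938-09-28
>>> chron pin d=^
= 1938-09-28
>>> chron pin d=^
= 1938-09-28
>>> chron lunge n=-33
= 1935-12-28
>>> chron pin d=1746-01-25
= 1746-01-25
>>> chron yhop n=3
= 1749-01-25
>>> chron closeout
= 1749-01-31
>>> chron lunge n=-30
= 1746-07-31

Answer: 1749-01-31


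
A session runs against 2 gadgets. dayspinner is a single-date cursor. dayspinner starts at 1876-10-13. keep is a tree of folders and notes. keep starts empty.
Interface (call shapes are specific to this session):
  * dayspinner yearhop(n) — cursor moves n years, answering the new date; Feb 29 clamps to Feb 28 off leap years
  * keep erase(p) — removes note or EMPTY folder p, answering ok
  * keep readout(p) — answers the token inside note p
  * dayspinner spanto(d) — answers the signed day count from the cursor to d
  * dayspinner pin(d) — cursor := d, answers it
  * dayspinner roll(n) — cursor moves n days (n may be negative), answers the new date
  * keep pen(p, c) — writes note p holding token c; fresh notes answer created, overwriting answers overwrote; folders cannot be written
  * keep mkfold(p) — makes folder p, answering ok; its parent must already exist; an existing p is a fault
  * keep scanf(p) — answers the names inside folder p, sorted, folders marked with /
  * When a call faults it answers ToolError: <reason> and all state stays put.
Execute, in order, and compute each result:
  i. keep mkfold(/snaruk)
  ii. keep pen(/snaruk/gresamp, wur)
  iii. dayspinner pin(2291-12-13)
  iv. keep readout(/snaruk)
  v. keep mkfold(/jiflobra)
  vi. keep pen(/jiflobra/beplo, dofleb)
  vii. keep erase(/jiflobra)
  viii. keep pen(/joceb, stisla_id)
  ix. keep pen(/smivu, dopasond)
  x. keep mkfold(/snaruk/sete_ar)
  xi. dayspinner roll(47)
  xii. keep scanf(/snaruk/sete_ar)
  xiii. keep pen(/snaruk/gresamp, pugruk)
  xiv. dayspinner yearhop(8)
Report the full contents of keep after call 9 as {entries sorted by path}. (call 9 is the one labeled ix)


Answer: {jiflobra/, jiflobra/beplo=dofleb, joceb=stisla_id, smivu=dopasond, snaruk/, snaruk/gresamp=wur}

Derivation:
> keep mkfold p=/snaruk
  ok
> keep pen p=/snaruk/gresamp c=wur
  created
> dayspinner pin d=2291-12-13
  2291-12-13
> keep readout p=/snaruk
  ToolError: is a directory
> keep mkfold p=/jiflobra
  ok
> keep pen p=/jiflobra/beplo c=dofleb
  created
> keep erase p=/jiflobra
  ToolError: not empty
> keep pen p=/joceb c=stisla_id
  created
> keep pen p=/smivu c=dopasond
  created
> keep mkfold p=/snaruk/sete_ar
  ok
> dayspinner roll n=47
  2292-01-29
> keep scanf p=/snaruk/sete_ar
  []
> keep pen p=/snaruk/gresamp c=pugruk
  overwrote
> dayspinner yearhop n=8
  2300-01-29


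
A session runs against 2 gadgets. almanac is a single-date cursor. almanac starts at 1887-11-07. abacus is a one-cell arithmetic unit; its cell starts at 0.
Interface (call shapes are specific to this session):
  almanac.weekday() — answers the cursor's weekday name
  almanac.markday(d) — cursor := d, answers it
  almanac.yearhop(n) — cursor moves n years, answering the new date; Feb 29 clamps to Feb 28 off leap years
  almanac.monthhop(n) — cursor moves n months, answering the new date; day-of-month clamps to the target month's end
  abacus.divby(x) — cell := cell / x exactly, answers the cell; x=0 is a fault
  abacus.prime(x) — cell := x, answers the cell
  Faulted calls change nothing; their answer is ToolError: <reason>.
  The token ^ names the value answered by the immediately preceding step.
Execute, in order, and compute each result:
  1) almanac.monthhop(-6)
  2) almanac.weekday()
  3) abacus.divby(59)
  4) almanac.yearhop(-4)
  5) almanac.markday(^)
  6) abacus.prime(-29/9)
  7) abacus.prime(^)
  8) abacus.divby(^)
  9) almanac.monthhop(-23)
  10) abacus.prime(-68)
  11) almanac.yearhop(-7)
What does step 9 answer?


·→ monthhop(n→-6)
·← 1887-05-07
·→ weekday()
·← Saturday
·→ divby(x→59)
·← 0
·→ yearhop(n→-4)
·← 1883-05-07
·→ markday(d→^)
·← 1883-05-07
·→ prime(x→-29/9)
·← -29/9
·→ prime(x→^)
·← -29/9
·→ divby(x→^)
·← 1
·→ monthhop(n→-23)
·← 1881-06-07
·→ prime(x→-68)
·← -68
·→ yearhop(n→-7)
·← 1874-06-07

Answer: 1881-06-07


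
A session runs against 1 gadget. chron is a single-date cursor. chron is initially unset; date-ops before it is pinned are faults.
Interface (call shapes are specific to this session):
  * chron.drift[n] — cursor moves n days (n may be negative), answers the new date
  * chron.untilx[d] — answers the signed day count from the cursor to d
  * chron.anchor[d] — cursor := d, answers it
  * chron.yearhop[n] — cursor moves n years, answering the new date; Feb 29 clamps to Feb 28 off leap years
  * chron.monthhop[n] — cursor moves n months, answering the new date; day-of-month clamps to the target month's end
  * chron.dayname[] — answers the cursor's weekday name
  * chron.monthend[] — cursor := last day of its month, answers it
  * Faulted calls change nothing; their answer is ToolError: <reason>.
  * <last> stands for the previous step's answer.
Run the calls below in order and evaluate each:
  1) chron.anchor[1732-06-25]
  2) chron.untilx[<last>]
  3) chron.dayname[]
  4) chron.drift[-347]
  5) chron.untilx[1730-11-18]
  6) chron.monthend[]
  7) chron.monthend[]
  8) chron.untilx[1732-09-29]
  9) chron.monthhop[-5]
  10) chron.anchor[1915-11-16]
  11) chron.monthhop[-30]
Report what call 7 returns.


Step: chron.anchor[d='1732-06-25']
Result: 1732-06-25
Step: chron.untilx[d='<last>']
Result: 0
Step: chron.dayname[]
Result: Wednesday
Step: chron.drift[n='-347']
Result: 1731-07-14
Step: chron.untilx[d='1730-11-18']
Result: -238
Step: chron.monthend[]
Result: 1731-07-31
Step: chron.monthend[]
Result: 1731-07-31
Step: chron.untilx[d='1732-09-29']
Result: 426
Step: chron.monthhop[n='-5']
Result: 1731-02-28
Step: chron.anchor[d='1915-11-16']
Result: 1915-11-16
Step: chron.monthhop[n='-30']
Result: 1913-05-16

Answer: 1731-07-31


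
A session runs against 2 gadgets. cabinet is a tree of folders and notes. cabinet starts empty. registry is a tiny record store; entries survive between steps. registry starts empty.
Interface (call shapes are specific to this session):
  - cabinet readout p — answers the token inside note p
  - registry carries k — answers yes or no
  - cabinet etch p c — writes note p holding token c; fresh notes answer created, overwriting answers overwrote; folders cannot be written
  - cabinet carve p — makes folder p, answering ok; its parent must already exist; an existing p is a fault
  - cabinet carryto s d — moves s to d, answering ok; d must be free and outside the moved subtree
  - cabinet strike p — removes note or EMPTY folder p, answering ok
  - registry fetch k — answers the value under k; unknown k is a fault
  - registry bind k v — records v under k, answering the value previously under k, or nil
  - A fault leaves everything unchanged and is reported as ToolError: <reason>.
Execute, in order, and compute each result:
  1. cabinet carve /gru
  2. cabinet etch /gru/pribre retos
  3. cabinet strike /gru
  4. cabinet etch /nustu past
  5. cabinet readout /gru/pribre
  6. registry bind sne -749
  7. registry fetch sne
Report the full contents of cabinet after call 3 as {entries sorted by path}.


-> cabinet carve(p→/gru)
<- ok
-> cabinet etch(p→/gru/pribre, c→retos)
<- created
-> cabinet strike(p→/gru)
<- ToolError: not empty
-> cabinet etch(p→/nustu, c→past)
<- created
-> cabinet readout(p→/gru/pribre)
<- retos
-> registry bind(k→sne, v→-749)
<- nil
-> registry fetch(k→sne)
<- -749

Answer: {gru/, gru/pribre=retos}


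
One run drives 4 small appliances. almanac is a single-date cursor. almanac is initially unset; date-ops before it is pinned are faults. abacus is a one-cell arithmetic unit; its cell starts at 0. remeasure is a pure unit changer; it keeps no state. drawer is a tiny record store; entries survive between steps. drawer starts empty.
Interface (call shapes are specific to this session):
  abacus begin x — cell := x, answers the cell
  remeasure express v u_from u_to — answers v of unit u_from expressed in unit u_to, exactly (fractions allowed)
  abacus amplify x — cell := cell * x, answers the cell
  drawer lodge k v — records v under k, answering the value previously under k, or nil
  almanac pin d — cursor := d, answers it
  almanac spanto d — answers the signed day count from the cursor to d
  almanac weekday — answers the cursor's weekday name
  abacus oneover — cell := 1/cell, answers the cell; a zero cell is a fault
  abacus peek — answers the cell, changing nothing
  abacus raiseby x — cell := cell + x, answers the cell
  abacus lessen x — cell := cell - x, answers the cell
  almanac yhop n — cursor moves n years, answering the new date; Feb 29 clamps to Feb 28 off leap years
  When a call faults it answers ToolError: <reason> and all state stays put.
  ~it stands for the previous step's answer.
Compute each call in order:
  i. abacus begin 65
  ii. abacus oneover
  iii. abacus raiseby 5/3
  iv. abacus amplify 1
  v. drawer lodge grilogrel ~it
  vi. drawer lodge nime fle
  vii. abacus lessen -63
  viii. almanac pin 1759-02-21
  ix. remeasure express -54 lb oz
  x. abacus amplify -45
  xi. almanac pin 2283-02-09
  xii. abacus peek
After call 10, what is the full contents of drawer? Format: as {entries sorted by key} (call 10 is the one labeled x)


CALL abacus begin[x=65]
RET  65
CALL abacus oneover[]
RET  1/65
CALL abacus raiseby[x=5/3]
RET  328/195
CALL abacus amplify[x=1]
RET  328/195
CALL drawer lodge[k=grilogrel; v=~it]
RET  nil
CALL drawer lodge[k=nime; v=fle]
RET  nil
CALL abacus lessen[x=-63]
RET  12613/195
CALL almanac pin[d=1759-02-21]
RET  1759-02-21
CALL remeasure express[v=-54; u_from=lb; u_to=oz]
RET  -864
CALL abacus amplify[x=-45]
RET  -37839/13
CALL almanac pin[d=2283-02-09]
RET  2283-02-09
CALL abacus peek[]
RET  -37839/13

Answer: {grilogrel=328/195, nime=fle}


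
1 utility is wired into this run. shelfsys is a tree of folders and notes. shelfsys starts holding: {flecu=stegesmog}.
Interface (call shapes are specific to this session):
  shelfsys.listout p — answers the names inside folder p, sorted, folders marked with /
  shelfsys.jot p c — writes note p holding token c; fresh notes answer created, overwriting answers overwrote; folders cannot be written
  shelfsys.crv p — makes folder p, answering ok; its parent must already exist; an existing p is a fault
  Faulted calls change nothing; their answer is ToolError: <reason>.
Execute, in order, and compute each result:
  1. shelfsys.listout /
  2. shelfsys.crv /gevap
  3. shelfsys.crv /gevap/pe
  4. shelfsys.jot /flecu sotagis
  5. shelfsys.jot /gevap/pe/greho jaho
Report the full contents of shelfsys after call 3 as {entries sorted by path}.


$ listout p→/
:: [flecu]
$ crv p→/gevap
:: ok
$ crv p→/gevap/pe
:: ok
$ jot p→/flecu c→sotagis
:: overwrote
$ jot p→/gevap/pe/greho c→jaho
:: created

Answer: {flecu=stegesmog, gevap/, gevap/pe/}


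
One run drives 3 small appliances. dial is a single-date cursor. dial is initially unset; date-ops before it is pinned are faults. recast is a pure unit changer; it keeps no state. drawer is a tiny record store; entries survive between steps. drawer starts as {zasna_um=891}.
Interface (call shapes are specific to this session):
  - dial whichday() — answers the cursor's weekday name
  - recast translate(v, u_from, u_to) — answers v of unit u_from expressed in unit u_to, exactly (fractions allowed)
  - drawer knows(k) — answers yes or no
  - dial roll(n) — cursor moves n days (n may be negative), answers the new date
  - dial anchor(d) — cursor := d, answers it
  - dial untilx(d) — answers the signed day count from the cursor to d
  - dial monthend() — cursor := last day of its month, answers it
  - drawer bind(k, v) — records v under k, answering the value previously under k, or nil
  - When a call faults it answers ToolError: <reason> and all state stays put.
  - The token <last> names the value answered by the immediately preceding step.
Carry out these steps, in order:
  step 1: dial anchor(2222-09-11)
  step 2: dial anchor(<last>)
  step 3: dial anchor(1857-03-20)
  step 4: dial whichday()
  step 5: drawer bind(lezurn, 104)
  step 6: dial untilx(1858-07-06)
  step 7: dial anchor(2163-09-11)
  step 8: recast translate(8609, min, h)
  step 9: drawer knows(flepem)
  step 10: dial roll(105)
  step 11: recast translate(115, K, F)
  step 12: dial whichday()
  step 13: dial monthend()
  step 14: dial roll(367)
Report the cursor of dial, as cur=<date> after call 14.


> dial anchor d='2222-09-11'
:: 2222-09-11
> dial anchor d='<last>'
:: 2222-09-11
> dial anchor d='1857-03-20'
:: 1857-03-20
> dial whichday
:: Friday
> drawer bind k='lezurn' v='104'
:: nil
> dial untilx d='1858-07-06'
:: 473
> dial anchor d='2163-09-11'
:: 2163-09-11
> recast translate v='8609' u_from='min' u_to='h'
:: 8609/60
> drawer knows k='flepem'
:: no
> dial roll n='105'
:: 2163-12-25
> recast translate v='115' u_from='K' u_to='F'
:: -25267/100
> dial whichday
:: Sunday
> dial monthend
:: 2163-12-31
> dial roll n='367'
:: 2165-01-01

Answer: cur=2165-01-01


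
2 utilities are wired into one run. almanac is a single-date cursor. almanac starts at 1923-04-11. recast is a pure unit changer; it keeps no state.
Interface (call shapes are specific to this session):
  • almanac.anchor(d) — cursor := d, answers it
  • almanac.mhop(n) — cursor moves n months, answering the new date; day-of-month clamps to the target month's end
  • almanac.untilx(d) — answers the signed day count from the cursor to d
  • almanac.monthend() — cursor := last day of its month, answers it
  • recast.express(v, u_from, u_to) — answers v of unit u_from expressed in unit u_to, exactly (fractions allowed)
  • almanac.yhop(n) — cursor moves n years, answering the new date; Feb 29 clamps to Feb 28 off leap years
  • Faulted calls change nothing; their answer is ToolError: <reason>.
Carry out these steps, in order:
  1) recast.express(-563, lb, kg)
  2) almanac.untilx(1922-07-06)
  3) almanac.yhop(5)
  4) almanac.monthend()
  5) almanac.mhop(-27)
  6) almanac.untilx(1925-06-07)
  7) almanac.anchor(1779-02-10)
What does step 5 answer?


Answer: 1926-01-30

Derivation:
CALL recast.express[v=-563; u_from=lb; u_to=kg]
RET  -25537250431/100000000
CALL almanac.untilx[d=1922-07-06]
RET  -279
CALL almanac.yhop[n=5]
RET  1928-04-11
CALL almanac.monthend[]
RET  1928-04-30
CALL almanac.mhop[n=-27]
RET  1926-01-30
CALL almanac.untilx[d=1925-06-07]
RET  -237
CALL almanac.anchor[d=1779-02-10]
RET  1779-02-10


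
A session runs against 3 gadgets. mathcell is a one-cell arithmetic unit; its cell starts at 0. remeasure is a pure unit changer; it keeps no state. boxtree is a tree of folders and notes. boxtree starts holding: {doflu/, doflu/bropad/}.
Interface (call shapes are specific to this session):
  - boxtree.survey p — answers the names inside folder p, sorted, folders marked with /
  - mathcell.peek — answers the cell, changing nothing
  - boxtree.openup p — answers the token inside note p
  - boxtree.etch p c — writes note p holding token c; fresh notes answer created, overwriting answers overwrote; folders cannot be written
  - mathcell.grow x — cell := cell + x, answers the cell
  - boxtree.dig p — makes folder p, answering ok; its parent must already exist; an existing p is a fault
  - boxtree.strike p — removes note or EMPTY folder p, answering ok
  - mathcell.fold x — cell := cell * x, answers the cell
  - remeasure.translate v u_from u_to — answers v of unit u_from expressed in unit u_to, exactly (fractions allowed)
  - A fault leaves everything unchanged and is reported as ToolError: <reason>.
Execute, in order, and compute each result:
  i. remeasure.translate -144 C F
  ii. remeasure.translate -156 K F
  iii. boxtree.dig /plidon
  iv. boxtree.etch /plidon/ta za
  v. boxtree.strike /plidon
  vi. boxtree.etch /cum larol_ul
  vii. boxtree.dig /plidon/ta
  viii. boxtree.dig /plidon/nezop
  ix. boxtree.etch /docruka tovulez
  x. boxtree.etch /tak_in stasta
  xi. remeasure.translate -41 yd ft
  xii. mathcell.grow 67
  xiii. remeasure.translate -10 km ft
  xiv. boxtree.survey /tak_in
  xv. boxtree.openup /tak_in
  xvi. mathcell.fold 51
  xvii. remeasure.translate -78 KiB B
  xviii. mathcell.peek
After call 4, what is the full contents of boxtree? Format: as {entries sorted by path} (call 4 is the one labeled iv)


! remeasure.translate(v=-144, u_from=C, u_to=F) -> -1136/5
! remeasure.translate(v=-156, u_from=K, u_to=F) -> -74047/100
! boxtree.dig(p=/plidon) -> ok
! boxtree.etch(p=/plidon/ta, c=za) -> created
! boxtree.strike(p=/plidon) -> ToolError: not empty
! boxtree.etch(p=/cum, c=larol_ul) -> created
! boxtree.dig(p=/plidon/ta) -> ToolError: exists
! boxtree.dig(p=/plidon/nezop) -> ok
! boxtree.etch(p=/docruka, c=tovulez) -> created
! boxtree.etch(p=/tak_in, c=stasta) -> created
! remeasure.translate(v=-41, u_from=yd, u_to=ft) -> -123
! mathcell.grow(x=67) -> 67
! remeasure.translate(v=-10, u_from=km, u_to=ft) -> -12500000/381
! boxtree.survey(p=/tak_in) -> ToolError: not a directory
! boxtree.openup(p=/tak_in) -> stasta
! mathcell.fold(x=51) -> 3417
! remeasure.translate(v=-78, u_from=KiB, u_to=B) -> -79872
! mathcell.peek() -> 3417

Answer: {doflu/, doflu/bropad/, plidon/, plidon/ta=za}
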